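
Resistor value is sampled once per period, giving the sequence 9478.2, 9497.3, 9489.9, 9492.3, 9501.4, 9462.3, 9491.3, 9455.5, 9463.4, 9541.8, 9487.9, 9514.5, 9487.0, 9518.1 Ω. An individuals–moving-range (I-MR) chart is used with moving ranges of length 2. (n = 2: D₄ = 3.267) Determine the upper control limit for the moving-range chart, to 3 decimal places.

Moving ranges: 19.1, 7.4, 2.4, 9.1, 39.1, 29.0, 35.8, 7.9, 78.4, 53.9, 26.6, 27.5, 31.1; M̄R̄ = 367.3000 / 13 = 28.2538
UCL_MR = D₄·M̄R̄ = 3.267 × 28.2538 = 92.3053

92.305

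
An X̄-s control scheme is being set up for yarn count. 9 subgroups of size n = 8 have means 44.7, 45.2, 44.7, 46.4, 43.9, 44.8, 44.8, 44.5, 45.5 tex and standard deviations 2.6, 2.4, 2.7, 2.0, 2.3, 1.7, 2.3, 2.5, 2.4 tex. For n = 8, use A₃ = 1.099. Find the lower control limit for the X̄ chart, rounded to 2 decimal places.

42.39

X̄̄ = (44.7 + 45.2 + 44.7 + 46.4 + 43.9 + 44.8 + 44.8 + 44.5 + 45.5) / 9 = 44.9444
s̄ = (2.6 + 2.4 + 2.7 + 2.0 + 2.3 + 1.7 + 2.3 + 2.5 + 2.4) / 9 = 2.3222
LCL = X̄̄ − A₃·s̄ = 44.9444 − 1.099 × 2.3222 = 42.3923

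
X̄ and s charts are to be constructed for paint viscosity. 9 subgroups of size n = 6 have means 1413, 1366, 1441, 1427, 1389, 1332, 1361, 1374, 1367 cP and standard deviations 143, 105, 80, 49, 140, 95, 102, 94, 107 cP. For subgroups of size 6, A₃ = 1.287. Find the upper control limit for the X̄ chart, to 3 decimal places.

1516.401

X̄̄ = (1413 + 1366 + 1441 + 1427 + 1389 + 1332 + 1361 + 1374 + 1367) / 9 = 1385.5556
s̄ = (143 + 105 + 80 + 49 + 140 + 95 + 102 + 94 + 107) / 9 = 101.6667
UCL = X̄̄ + A₃·s̄ = 1385.5556 + 1.287 × 101.6667 = 1516.4006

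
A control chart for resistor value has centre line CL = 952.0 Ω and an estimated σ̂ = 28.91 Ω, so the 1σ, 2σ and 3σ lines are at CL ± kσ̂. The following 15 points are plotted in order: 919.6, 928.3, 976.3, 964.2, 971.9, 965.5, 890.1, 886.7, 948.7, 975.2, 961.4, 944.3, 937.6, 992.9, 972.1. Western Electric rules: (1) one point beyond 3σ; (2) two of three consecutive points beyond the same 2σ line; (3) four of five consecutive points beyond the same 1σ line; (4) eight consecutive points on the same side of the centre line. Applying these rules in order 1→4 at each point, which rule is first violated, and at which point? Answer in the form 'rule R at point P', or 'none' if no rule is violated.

rule 2 at point 8

Zone of each point (C = within 1σ̂, B = 1σ̂–2σ̂, A = 2σ̂–3σ̂, * = beyond 3σ̂; sign = side of CL): 1:-B, 2:-C, 3:+C, 4:+C, 5:+C, 6:+C, 7:-A, 8:-A, 9:-C, 10:+C, 11:+C, 12:-C, 13:-C, 14:+B, 15:+C
Rule 2 (two of three consecutive points beyond the same 2σ limit) is satisfied at point 8.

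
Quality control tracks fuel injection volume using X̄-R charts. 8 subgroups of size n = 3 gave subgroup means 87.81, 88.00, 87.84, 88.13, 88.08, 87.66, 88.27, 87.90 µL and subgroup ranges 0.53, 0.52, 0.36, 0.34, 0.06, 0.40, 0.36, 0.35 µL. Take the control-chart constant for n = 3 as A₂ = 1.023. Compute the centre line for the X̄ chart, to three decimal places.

87.961

X̄̄ = (87.81 + 88.00 + 87.84 + 88.13 + 88.08 + 87.66 + 88.27 + 87.90) / 8 = 703.6900 / 8 = 87.9613
CL = X̄̄ = 87.9613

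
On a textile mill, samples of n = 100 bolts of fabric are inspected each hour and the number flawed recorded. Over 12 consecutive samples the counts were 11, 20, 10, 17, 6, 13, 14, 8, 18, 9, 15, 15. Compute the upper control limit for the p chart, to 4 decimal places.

0.2309

p̄ = Σdᵢ / (k·n) = 156 / (12 × 100) = 0.13000
UCL = p̄ + 3·√(p̄(1−p̄)/n) = 0.13000 + 3 × √(0.13000×0.87000/100) = 0.13000 + 3 × 0.03363 = 0.23089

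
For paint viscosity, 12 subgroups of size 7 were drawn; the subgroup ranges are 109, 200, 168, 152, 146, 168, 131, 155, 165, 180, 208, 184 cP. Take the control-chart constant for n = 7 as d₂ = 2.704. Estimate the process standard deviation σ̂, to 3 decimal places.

R̄ = (109 + 200 + 168 + 152 + 146 + 168 + 131 + 155 + 165 + 180 + 208 + 184) / 12 = 163.8333
σ̂ = R̄ / d₂ = 163.8333 / 2.704 = 60.5893

60.589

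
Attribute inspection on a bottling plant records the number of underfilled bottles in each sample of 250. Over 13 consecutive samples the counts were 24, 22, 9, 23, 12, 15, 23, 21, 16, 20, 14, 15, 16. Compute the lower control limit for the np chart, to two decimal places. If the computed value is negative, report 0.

5.53

p̄ = Σdᵢ / (k·n) = 230 / (13 × 250) = 0.07077
LCL = np̄ − 3·√(np̄(1−p̄)) = 17.6923 − 3 × 4.0547 = 5.5283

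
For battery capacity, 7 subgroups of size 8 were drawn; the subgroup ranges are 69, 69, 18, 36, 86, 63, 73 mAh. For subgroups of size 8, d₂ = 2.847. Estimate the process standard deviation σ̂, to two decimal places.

R̄ = (69 + 69 + 18 + 36 + 86 + 63 + 73) / 7 = 59.1429
σ̂ = R̄ / d₂ = 59.1429 / 2.847 = 20.7737

20.77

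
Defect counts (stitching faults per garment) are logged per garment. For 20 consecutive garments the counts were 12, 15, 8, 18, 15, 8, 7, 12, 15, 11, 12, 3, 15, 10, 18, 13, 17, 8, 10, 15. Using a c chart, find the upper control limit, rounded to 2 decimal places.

22.54

c̄ = (12 + 15 + 8 + 18 + 15 + 8 + 7 + 12 + 15 + 11 + 12 + 3 + 15 + 10 + 18 + 13 + 17 + 8 + 10 + 15) / 20 = 242 / 20 = 12.1000
UCL = c̄ + 3√c̄ = 12.1000 + 3 × √12.1000 = 12.1000 + 3 × 3.4785 = 22.5355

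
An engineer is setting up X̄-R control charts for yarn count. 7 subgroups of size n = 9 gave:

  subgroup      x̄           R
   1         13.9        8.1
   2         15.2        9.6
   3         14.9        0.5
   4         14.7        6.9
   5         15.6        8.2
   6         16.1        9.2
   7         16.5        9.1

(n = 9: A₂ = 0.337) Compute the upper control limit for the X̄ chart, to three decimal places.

X̄̄ = (13.9 + 15.2 + 14.9 + 14.7 + 15.6 + 16.1 + 16.5) / 7 = 106.9000 / 7 = 15.2714
R̄ = (8.1 + 9.6 + 0.5 + 6.9 + 8.2 + 9.2 + 9.1) / 7 = 51.6000 / 7 = 7.3714
UCL = X̄̄ + A₂·R̄ = 15.2714 + 0.337 × 7.3714 = 17.7556

17.756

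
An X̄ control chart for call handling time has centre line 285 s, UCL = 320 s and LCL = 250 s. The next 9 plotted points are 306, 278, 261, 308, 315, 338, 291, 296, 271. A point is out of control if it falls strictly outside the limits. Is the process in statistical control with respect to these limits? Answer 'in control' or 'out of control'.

out of control

Compare each point to [250, 320]: sample 6 = 338 > UCL.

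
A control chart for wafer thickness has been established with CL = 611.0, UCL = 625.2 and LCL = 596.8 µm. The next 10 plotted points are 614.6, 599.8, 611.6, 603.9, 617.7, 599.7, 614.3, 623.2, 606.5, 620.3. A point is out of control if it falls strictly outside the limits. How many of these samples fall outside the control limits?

0

All 10 points lie within [596.8, 625.2].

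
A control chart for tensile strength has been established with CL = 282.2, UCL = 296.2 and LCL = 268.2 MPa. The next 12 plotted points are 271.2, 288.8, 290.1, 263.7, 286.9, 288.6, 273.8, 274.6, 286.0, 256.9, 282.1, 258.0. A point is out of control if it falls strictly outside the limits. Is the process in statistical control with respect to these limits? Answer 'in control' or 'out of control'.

Compare each point to [268.2, 296.2]: sample 4 = 263.7 < LCL; sample 10 = 256.9 < LCL; sample 12 = 258.0 < LCL.

out of control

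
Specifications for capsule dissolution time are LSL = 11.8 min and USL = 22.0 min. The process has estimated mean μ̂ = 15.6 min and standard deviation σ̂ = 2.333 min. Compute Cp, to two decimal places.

Cp = (USL − LSL) / (6σ̂) = (22.0 − 11.8) / (6 × 2.333) = 10.2000 / 13.9980 = 0.7287

0.73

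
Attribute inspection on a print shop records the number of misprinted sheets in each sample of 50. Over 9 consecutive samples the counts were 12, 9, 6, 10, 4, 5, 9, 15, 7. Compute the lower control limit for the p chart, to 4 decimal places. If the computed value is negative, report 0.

0.0113

p̄ = Σdᵢ / (k·n) = 77 / (9 × 50) = 0.17111
LCL = p̄ − 3·√(p̄(1−p̄)/n) = 0.17111 − 3 × 0.05326 = 0.01133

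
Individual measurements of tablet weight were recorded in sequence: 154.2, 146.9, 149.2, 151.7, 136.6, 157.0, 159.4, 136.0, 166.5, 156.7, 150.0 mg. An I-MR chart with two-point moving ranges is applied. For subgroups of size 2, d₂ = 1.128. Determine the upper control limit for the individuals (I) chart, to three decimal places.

X̄ = (154.2 + 146.9 + 149.2 + 151.7 + 136.6 + 157.0 + 159.4 + 136.0 + 166.5 + 156.7 + 150.0) / 11 = 151.2909
Moving ranges: 7.3, 2.3, 2.5, 15.1, 20.4, 2.4, 23.4, 30.5, 9.8, 6.7; M̄R̄ = 120.4000 / 10 = 12.0400
UCL = X̄ + 3·M̄R̄/d₂ = 151.2909 + 3 × 12.0400 / 1.128 = 183.3122

183.312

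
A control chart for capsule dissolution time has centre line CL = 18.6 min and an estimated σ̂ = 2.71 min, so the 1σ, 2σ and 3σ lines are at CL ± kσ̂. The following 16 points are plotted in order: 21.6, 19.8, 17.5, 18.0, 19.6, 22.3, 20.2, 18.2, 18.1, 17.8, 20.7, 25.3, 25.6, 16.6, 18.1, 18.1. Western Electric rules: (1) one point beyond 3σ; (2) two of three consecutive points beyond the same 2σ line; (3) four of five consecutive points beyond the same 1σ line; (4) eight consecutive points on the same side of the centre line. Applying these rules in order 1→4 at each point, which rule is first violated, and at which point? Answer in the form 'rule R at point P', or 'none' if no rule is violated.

rule 2 at point 13

Zone of each point (C = within 1σ̂, B = 1σ̂–2σ̂, A = 2σ̂–3σ̂, * = beyond 3σ̂; sign = side of CL): 1:+B, 2:+C, 3:-C, 4:-C, 5:+C, 6:+B, 7:+C, 8:-C, 9:-C, 10:-C, 11:+C, 12:+A, 13:+A, 14:-C, 15:-C, 16:-C
Rule 2 (two of three consecutive points beyond the same 2σ limit) is satisfied at point 13.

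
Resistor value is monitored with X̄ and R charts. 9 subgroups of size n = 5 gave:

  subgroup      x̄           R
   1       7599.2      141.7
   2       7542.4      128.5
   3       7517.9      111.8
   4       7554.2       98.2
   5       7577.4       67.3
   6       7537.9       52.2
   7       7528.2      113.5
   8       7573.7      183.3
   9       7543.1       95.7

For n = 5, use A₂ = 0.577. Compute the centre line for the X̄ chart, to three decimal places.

7552.667

X̄̄ = (7599.2 + 7542.4 + 7517.9 + 7554.2 + 7577.4 + 7537.9 + 7528.2 + 7573.7 + 7543.1) / 9 = 67974.0000 / 9 = 7552.6667
CL = X̄̄ = 7552.6667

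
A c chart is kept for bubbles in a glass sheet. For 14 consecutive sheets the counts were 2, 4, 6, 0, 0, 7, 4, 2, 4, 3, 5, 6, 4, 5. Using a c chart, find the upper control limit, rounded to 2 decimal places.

9.50

c̄ = (2 + 4 + 6 + 0 + 0 + 7 + 4 + 2 + 4 + 3 + 5 + 6 + 4 + 5) / 14 = 52 / 14 = 3.7143
UCL = c̄ + 3√c̄ = 3.7143 + 3 × √3.7143 = 3.7143 + 3 × 1.9272 = 9.4960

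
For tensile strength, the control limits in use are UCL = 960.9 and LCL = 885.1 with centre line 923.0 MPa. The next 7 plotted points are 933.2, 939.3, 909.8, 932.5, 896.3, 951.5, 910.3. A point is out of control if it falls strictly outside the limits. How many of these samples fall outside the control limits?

0

All 7 points lie within [885.1, 960.9].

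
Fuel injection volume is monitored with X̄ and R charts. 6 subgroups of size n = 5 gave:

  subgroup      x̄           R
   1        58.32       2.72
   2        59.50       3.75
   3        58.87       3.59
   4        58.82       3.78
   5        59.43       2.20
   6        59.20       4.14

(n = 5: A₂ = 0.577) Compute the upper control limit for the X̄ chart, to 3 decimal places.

X̄̄ = (58.32 + 59.50 + 58.87 + 58.82 + 59.43 + 59.20) / 6 = 354.1400 / 6 = 59.0233
R̄ = (2.72 + 3.75 + 3.59 + 3.78 + 2.20 + 4.14) / 6 = 20.1800 / 6 = 3.3633
UCL = X̄̄ + A₂·R̄ = 59.0233 + 0.577 × 3.3633 = 60.9640

60.964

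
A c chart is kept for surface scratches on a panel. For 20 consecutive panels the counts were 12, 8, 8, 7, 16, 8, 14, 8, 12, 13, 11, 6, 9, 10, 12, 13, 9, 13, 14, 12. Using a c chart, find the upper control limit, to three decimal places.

20.586

c̄ = (12 + 8 + 8 + 7 + 16 + 8 + 14 + 8 + 12 + 13 + 11 + 6 + 9 + 10 + 12 + 13 + 9 + 13 + 14 + 12) / 20 = 215 / 20 = 10.7500
UCL = c̄ + 3√c̄ = 10.7500 + 3 × √10.7500 = 10.7500 + 3 × 3.2787 = 20.5862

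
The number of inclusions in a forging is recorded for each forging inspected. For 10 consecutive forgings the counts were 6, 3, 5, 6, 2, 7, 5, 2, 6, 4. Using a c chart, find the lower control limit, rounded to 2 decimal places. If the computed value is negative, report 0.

0.00

c̄ = (6 + 3 + 5 + 6 + 2 + 7 + 5 + 2 + 6 + 4) / 10 = 46 / 10 = 4.6000
LCL = c̄ − 3√c̄ = 4.6000 − 3 × 2.1448 = -1.8343 → 0 (cannot be negative)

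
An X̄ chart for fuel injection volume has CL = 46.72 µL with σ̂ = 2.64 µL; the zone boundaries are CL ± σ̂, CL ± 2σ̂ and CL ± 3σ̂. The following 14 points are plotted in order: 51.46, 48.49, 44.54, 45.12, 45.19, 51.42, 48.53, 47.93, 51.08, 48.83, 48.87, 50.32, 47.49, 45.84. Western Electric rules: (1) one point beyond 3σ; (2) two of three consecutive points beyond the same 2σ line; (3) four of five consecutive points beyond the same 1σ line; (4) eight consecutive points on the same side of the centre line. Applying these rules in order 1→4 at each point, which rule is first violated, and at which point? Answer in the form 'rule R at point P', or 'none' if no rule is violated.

rule 4 at point 13

Zone of each point (C = within 1σ̂, B = 1σ̂–2σ̂, A = 2σ̂–3σ̂, * = beyond 3σ̂; sign = side of CL): 1:+B, 2:+C, 3:-C, 4:-C, 5:-C, 6:+B, 7:+C, 8:+C, 9:+B, 10:+C, 11:+C, 12:+B, 13:+C, 14:-C
Rule 4 (eight consecutive points on the same side of the centre line) is satisfied at point 13.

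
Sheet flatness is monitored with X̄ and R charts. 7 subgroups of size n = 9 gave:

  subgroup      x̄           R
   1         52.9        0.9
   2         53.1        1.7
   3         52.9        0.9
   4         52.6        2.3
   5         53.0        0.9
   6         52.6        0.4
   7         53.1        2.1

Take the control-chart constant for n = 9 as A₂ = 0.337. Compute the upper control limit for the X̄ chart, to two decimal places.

X̄̄ = (52.9 + 53.1 + 52.9 + 52.6 + 53.0 + 52.6 + 53.1) / 7 = 370.2000 / 7 = 52.8857
R̄ = (0.9 + 1.7 + 0.9 + 2.3 + 0.9 + 0.4 + 2.1) / 7 = 9.2000 / 7 = 1.3143
UCL = X̄̄ + A₂·R̄ = 52.8857 + 0.337 × 1.3143 = 53.3286

53.33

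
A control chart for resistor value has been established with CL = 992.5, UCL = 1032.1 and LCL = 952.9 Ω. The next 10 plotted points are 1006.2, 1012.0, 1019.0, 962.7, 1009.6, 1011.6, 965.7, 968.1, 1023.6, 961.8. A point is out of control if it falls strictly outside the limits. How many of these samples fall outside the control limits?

All 10 points lie within [952.9, 1032.1].

0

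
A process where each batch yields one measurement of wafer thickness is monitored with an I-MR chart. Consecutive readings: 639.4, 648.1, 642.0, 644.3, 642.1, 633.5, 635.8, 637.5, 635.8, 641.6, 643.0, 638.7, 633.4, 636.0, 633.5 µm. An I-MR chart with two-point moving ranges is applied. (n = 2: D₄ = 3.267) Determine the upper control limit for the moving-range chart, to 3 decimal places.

12.951

Moving ranges: 8.7, 6.1, 2.3, 2.2, 8.6, 2.3, 1.7, 1.7, 5.8, 1.4, 4.3, 5.3, 2.6, 2.5; M̄R̄ = 55.5000 / 14 = 3.9643
UCL_MR = D₄·M̄R̄ = 3.267 × 3.9643 = 12.9513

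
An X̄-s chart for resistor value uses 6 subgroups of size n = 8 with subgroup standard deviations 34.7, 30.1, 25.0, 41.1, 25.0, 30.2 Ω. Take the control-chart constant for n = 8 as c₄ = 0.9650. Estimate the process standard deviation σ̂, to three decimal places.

s̄ = (34.7 + 30.1 + 25.0 + 41.1 + 25.0 + 30.2) / 6 = 31.0167
σ̂ = s̄ / c₄ = 31.0167 / 0.9650 = 32.1416

32.142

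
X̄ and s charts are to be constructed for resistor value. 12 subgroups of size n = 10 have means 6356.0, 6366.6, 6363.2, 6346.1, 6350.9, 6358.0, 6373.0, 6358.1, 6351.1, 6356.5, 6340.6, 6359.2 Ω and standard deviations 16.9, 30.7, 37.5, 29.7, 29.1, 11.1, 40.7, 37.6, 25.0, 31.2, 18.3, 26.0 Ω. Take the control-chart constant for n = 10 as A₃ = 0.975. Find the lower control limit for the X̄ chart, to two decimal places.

X̄̄ = (6356.0 + 6366.6 + 6363.2 + 6346.1 + 6350.9 + 6358.0 + 6373.0 + 6358.1 + 6351.1 + 6356.5 + 6340.6 + 6359.2) / 12 = 6356.6083
s̄ = (16.9 + 30.7 + 37.5 + 29.7 + 29.1 + 11.1 + 40.7 + 37.6 + 25.0 + 31.2 + 18.3 + 26.0) / 12 = 27.8167
LCL = X̄̄ − A₃·s̄ = 6356.6083 − 0.975 × 27.8167 = 6329.4871

6329.49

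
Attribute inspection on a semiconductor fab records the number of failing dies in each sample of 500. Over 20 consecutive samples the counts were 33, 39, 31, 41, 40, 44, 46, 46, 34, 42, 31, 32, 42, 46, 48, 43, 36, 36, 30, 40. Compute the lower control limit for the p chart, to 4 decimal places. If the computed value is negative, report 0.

p̄ = Σdᵢ / (k·n) = 780 / (20 × 500) = 0.07800
LCL = p̄ − 3·√(p̄(1−p̄)/n) = 0.07800 − 3 × 0.01199 = 0.04202

0.0420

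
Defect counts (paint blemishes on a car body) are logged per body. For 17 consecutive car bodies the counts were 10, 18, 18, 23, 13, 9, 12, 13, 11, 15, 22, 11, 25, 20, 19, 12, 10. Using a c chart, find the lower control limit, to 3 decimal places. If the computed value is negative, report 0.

3.598

c̄ = (10 + 18 + 18 + 23 + 13 + 9 + 12 + 13 + 11 + 15 + 22 + 11 + 25 + 20 + 19 + 12 + 10) / 17 = 261 / 17 = 15.3529
LCL = c̄ − 3√c̄ = 15.3529 − 3 × 3.9183 = 3.5981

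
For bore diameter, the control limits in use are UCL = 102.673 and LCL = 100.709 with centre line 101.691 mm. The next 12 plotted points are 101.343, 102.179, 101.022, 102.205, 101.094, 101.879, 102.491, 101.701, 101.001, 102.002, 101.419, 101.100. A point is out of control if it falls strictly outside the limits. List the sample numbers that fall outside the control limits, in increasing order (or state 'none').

none

All 12 points lie within [100.709, 102.673].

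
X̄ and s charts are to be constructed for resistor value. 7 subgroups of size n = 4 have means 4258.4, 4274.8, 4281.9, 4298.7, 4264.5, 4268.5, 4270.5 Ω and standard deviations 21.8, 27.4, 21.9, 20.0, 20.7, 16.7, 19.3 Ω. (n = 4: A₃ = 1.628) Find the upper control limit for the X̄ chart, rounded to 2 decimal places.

X̄̄ = (4258.4 + 4274.8 + 4281.9 + 4298.7 + 4264.5 + 4268.5 + 4270.5) / 7 = 4273.9000
s̄ = (21.8 + 27.4 + 21.9 + 20.0 + 20.7 + 16.7 + 19.3) / 7 = 21.1143
UCL = X̄̄ + A₃·s̄ = 4273.9000 + 1.628 × 21.1143 = 4308.2741

4308.27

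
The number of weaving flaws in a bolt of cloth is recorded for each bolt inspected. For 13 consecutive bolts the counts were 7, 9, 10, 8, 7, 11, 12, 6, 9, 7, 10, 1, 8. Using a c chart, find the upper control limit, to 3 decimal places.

c̄ = (7 + 9 + 10 + 8 + 7 + 11 + 12 + 6 + 9 + 7 + 10 + 1 + 8) / 13 = 105 / 13 = 8.0769
UCL = c̄ + 3√c̄ = 8.0769 + 3 × √8.0769 = 8.0769 + 3 × 2.8420 = 16.6029

16.603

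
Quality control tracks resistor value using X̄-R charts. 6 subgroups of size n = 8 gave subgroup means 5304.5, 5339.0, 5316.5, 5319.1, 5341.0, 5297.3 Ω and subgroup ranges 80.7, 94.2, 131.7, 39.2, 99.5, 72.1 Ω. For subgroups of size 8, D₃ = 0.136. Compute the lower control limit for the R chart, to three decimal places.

R̄ = (80.7 + 94.2 + 131.7 + 39.2 + 99.5 + 72.1) / 6 = 517.4000 / 6 = 86.2333
LCL_R = D₃·R̄ = 0.136 × 86.2333 = 11.7277

11.728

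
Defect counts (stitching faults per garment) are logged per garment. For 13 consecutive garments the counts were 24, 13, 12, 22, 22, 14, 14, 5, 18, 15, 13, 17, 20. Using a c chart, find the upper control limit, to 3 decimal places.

28.106

c̄ = (24 + 13 + 12 + 22 + 22 + 14 + 14 + 5 + 18 + 15 + 13 + 17 + 20) / 13 = 209 / 13 = 16.0769
UCL = c̄ + 3√c̄ = 16.0769 + 3 × √16.0769 = 16.0769 + 3 × 4.0096 = 28.1057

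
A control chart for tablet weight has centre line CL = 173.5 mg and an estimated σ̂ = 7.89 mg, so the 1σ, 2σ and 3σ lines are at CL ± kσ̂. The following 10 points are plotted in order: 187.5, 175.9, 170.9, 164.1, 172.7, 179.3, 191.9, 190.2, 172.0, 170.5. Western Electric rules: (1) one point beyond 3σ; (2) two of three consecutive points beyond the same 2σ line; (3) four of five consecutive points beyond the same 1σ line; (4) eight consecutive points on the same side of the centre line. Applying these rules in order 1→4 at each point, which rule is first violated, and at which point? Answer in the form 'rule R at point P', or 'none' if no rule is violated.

Zone of each point (C = within 1σ̂, B = 1σ̂–2σ̂, A = 2σ̂–3σ̂, * = beyond 3σ̂; sign = side of CL): 1:+B, 2:+C, 3:-C, 4:-B, 5:-C, 6:+C, 7:+A, 8:+A, 9:-C, 10:-C
Rule 2 (two of three consecutive points beyond the same 2σ limit) is satisfied at point 8.

rule 2 at point 8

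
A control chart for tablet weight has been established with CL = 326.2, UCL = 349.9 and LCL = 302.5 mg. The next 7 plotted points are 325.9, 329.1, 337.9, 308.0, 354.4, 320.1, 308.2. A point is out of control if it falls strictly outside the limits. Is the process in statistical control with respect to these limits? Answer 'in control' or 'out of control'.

Compare each point to [302.5, 349.9]: sample 5 = 354.4 > UCL.

out of control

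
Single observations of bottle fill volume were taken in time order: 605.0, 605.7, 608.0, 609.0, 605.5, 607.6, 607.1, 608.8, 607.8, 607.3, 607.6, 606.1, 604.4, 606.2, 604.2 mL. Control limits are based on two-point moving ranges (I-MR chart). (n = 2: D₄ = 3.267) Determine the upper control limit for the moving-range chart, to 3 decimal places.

Moving ranges: 0.7, 2.3, 1.0, 3.5, 2.1, 0.5, 1.7, 1.0, 0.5, 0.3, 1.5, 1.7, 1.8, 2.0; M̄R̄ = 20.6000 / 14 = 1.4714
UCL_MR = D₄·M̄R̄ = 3.267 × 1.4714 = 4.8072

4.807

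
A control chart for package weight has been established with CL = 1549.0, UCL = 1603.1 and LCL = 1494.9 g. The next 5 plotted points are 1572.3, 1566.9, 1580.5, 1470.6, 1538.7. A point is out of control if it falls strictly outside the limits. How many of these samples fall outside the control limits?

Compare each point to [1494.9, 1603.1]: sample 4 = 1470.6 < LCL.

1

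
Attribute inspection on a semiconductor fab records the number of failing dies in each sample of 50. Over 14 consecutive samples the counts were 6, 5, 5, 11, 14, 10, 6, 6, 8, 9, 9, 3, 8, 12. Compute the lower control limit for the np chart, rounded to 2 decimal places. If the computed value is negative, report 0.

p̄ = Σdᵢ / (k·n) = 112 / (14 × 50) = 0.16000
LCL = np̄ − 3·√(np̄(1−p̄)) = 8.0000 − 3 × 2.5923 = 0.2231

0.22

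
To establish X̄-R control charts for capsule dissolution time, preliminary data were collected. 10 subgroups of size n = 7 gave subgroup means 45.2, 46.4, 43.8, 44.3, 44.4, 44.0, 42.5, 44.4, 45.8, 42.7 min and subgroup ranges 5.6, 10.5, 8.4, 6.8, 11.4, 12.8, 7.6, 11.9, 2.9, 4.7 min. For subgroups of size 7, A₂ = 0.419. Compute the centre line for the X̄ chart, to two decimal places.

X̄̄ = (45.2 + 46.4 + 43.8 + 44.3 + 44.4 + 44.0 + 42.5 + 44.4 + 45.8 + 42.7) / 10 = 443.5000 / 10 = 44.3500
CL = X̄̄ = 44.3500

44.35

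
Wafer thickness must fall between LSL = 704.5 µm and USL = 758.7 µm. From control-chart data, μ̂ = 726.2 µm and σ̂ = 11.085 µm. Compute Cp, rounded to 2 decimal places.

0.81

Cp = (USL − LSL) / (6σ̂) = (758.7 − 704.5) / (6 × 11.085) = 54.2000 / 66.5100 = 0.8149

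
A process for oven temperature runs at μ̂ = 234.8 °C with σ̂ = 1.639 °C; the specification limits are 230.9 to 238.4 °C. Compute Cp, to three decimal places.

Cp = (USL − LSL) / (6σ̂) = (238.4 − 230.9) / (6 × 1.639) = 7.5000 / 9.8340 = 0.7627

0.763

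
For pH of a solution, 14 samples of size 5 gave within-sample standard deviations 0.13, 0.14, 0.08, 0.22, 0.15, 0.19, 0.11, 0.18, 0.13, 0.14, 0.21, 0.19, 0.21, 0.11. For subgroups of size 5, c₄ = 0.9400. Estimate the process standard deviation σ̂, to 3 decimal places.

s̄ = (0.13 + 0.14 + 0.08 + 0.22 + 0.15 + 0.19 + 0.11 + 0.18 + 0.13 + 0.14 + 0.21 + 0.19 + 0.21 + 0.11) / 14 = 0.1564
σ̂ = s̄ / c₄ = 0.1564 / 0.9400 = 0.1664

0.166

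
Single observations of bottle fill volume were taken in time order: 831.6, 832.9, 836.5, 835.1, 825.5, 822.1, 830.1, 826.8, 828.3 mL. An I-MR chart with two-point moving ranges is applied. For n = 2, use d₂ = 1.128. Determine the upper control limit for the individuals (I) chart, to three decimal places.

840.549

X̄ = (831.6 + 832.9 + 836.5 + 835.1 + 825.5 + 822.1 + 830.1 + 826.8 + 828.3) / 9 = 829.8778
Moving ranges: 1.3, 3.6, 1.4, 9.6, 3.4, 8.0, 3.3, 1.5; M̄R̄ = 32.1000 / 8 = 4.0125
UCL = X̄ + 3·M̄R̄/d₂ = 829.8778 + 3 × 4.0125 / 1.128 = 840.5493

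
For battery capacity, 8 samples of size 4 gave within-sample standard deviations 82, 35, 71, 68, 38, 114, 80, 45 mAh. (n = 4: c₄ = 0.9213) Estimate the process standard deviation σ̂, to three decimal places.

72.316

s̄ = (82 + 35 + 71 + 68 + 38 + 114 + 80 + 45) / 8 = 66.6250
σ̂ = s̄ / c₄ = 66.6250 / 0.9213 = 72.3163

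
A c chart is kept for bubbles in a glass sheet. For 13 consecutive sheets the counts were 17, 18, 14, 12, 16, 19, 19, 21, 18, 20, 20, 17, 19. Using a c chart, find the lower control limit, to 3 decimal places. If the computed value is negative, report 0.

5.074

c̄ = (17 + 18 + 14 + 12 + 16 + 19 + 19 + 21 + 18 + 20 + 20 + 17 + 19) / 13 = 230 / 13 = 17.6923
LCL = c̄ − 3√c̄ = 17.6923 − 3 × 4.2062 = 5.0736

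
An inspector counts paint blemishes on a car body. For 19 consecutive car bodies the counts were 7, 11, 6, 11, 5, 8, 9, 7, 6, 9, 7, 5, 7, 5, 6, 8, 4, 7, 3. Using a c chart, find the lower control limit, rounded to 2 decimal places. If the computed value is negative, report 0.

0.00

c̄ = (7 + 11 + 6 + 11 + 5 + 8 + 9 + 7 + 6 + 9 + 7 + 5 + 7 + 5 + 6 + 8 + 4 + 7 + 3) / 19 = 131 / 19 = 6.8947
LCL = c̄ − 3√c̄ = 6.8947 − 3 × 2.6258 = -0.9826 → 0 (cannot be negative)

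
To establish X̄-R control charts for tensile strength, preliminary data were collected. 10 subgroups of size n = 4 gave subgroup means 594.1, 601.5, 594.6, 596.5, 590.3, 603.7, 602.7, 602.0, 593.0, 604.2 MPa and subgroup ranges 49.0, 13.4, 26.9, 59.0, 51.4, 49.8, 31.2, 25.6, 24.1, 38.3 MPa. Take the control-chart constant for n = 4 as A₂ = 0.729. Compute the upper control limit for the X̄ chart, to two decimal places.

X̄̄ = (594.1 + 601.5 + 594.6 + 596.5 + 590.3 + 603.7 + 602.7 + 602.0 + 593.0 + 604.2) / 10 = 5982.6000 / 10 = 598.2600
R̄ = (49.0 + 13.4 + 26.9 + 59.0 + 51.4 + 49.8 + 31.2 + 25.6 + 24.1 + 38.3) / 10 = 368.7000 / 10 = 36.8700
UCL = X̄̄ + A₂·R̄ = 598.2600 + 0.729 × 36.8700 = 625.1382

625.14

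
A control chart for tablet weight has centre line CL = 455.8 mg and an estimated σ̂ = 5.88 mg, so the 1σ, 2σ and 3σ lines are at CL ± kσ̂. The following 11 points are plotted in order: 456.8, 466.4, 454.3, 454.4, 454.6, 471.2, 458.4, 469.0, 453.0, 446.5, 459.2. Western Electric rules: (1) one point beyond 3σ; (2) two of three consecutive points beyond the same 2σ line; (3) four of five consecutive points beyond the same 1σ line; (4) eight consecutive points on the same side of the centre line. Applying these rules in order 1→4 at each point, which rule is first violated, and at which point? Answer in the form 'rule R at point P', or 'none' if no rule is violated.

rule 2 at point 8

Zone of each point (C = within 1σ̂, B = 1σ̂–2σ̂, A = 2σ̂–3σ̂, * = beyond 3σ̂; sign = side of CL): 1:+C, 2:+B, 3:-C, 4:-C, 5:-C, 6:+A, 7:+C, 8:+A, 9:-C, 10:-B, 11:+C
Rule 2 (two of three consecutive points beyond the same 2σ limit) is satisfied at point 8.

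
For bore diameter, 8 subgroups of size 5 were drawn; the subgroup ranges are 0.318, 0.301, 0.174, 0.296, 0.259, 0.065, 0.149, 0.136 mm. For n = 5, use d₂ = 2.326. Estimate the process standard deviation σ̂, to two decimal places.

0.09

R̄ = (0.318 + 0.301 + 0.174 + 0.296 + 0.259 + 0.065 + 0.149 + 0.136) / 8 = 0.2122
σ̂ = R̄ / d₂ = 0.2122 / 2.326 = 0.0913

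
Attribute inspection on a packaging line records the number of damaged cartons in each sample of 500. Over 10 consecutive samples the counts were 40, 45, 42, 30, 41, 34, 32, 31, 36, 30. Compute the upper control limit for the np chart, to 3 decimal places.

53.462

p̄ = Σdᵢ / (k·n) = 361 / (10 × 500) = 0.07220
UCL = np̄ + 3·√(np̄(1−p̄)) = 36.1000 + 3 × √(36.1000×0.92780) = 36.1000 + 3 × 5.7874 = 53.4621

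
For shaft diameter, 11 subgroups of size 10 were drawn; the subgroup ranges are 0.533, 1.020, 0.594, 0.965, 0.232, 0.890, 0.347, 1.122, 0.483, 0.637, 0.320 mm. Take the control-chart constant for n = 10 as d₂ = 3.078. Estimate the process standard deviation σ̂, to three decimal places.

R̄ = (0.533 + 1.020 + 0.594 + 0.965 + 0.232 + 0.890 + 0.347 + 1.122 + 0.483 + 0.637 + 0.320) / 11 = 0.6494
σ̂ = R̄ / d₂ = 0.6494 / 3.078 = 0.2110

0.211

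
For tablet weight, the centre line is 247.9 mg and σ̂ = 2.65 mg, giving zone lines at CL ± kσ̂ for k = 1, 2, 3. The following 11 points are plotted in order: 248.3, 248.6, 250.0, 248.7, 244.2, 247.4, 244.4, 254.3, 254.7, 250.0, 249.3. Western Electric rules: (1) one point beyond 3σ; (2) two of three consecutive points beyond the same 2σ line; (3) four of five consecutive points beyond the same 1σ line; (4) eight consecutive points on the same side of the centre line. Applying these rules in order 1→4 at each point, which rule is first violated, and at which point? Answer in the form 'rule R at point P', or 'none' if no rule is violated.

rule 2 at point 9

Zone of each point (C = within 1σ̂, B = 1σ̂–2σ̂, A = 2σ̂–3σ̂, * = beyond 3σ̂; sign = side of CL): 1:+C, 2:+C, 3:+C, 4:+C, 5:-B, 6:-C, 7:-B, 8:+A, 9:+A, 10:+C, 11:+C
Rule 2 (two of three consecutive points beyond the same 2σ limit) is satisfied at point 9.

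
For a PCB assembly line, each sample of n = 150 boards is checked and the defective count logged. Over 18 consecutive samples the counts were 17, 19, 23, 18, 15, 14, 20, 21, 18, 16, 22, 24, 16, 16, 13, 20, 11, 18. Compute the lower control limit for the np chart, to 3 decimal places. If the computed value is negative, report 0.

p̄ = Σdᵢ / (k·n) = 321 / (18 × 150) = 0.11889
LCL = np̄ − 3·√(np̄(1−p̄)) = 17.8333 − 3 × 3.9640 = 5.9414

5.941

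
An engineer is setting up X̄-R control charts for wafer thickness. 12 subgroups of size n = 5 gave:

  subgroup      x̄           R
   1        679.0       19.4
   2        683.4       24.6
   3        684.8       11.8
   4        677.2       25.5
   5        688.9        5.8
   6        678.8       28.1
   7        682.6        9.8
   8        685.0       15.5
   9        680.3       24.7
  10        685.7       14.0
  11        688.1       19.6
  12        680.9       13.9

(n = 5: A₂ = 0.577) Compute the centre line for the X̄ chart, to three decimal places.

X̄̄ = (679.0 + 683.4 + 684.8 + 677.2 + 688.9 + 678.8 + 682.6 + 685.0 + 680.3 + 685.7 + 688.1 + 680.9) / 12 = 8194.7000 / 12 = 682.8917
CL = X̄̄ = 682.8917

682.892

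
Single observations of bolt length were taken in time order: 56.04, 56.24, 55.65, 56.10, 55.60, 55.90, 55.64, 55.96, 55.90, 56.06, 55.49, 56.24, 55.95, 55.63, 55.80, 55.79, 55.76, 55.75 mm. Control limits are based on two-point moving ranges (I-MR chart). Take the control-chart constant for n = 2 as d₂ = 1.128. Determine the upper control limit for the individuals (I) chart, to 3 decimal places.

X̄ = (56.04 + 56.24 + 55.65 + 56.10 + 55.60 + 55.90 + 55.64 + 55.96 + 55.90 + 56.06 + 55.49 + 56.24 + 55.95 + 55.63 + 55.80 + 55.79 + 55.76 + 55.75) / 18 = 55.8611
Moving ranges: 0.20, 0.59, 0.45, 0.50, 0.30, 0.26, 0.32, 0.06, 0.16, 0.57, 0.75, 0.29, 0.32, 0.17, 0.01, 0.03, 0.01; M̄R̄ = 4.9900 / 17 = 0.2935
UCL = X̄ + 3·M̄R̄/d₂ = 55.8611 + 3 × 0.2935 / 1.128 = 56.6418

56.642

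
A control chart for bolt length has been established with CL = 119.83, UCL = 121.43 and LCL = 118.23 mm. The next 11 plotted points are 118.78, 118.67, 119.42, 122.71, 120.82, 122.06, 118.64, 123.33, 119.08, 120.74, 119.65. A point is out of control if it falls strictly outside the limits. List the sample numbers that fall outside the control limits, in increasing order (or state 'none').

Compare each point to [118.23, 121.43]: sample 4 = 122.71 > UCL; sample 6 = 122.06 > UCL; sample 8 = 123.33 > UCL.

4, 6, 8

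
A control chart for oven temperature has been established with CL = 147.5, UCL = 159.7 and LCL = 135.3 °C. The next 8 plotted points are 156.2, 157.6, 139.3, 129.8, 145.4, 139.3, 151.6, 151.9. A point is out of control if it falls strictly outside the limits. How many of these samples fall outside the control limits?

Compare each point to [135.3, 159.7]: sample 4 = 129.8 < LCL.

1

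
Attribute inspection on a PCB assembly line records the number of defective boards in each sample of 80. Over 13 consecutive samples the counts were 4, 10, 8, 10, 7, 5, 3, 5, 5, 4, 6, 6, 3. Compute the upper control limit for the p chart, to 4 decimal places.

0.1604

p̄ = Σdᵢ / (k·n) = 76 / (13 × 80) = 0.07308
UCL = p̄ + 3·√(p̄(1−p̄)/n) = 0.07308 + 3 × √(0.07308×0.92692/80) = 0.07308 + 3 × 0.02910 = 0.16037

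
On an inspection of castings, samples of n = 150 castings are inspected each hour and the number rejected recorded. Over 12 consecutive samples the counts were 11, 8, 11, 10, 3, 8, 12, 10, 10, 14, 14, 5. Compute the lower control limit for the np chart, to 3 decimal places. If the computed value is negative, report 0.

0.645

p̄ = Σdᵢ / (k·n) = 116 / (12 × 150) = 0.06444
LCL = np̄ − 3·√(np̄(1−p̄)) = 9.6667 − 3 × 3.0073 = 0.6448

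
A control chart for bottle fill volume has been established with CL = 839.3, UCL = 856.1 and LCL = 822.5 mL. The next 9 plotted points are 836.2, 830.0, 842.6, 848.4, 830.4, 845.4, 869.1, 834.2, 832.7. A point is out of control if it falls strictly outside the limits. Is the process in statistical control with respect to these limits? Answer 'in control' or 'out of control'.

out of control

Compare each point to [822.5, 856.1]: sample 7 = 869.1 > UCL.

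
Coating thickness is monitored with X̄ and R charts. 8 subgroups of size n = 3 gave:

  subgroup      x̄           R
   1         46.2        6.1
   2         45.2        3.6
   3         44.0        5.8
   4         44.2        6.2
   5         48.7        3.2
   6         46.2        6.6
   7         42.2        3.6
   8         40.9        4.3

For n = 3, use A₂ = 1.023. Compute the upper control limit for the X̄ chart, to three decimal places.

X̄̄ = (46.2 + 45.2 + 44.0 + 44.2 + 48.7 + 46.2 + 42.2 + 40.9) / 8 = 357.6000 / 8 = 44.7000
R̄ = (6.1 + 3.6 + 5.8 + 6.2 + 3.2 + 6.6 + 3.6 + 4.3) / 8 = 39.4000 / 8 = 4.9250
UCL = X̄̄ + A₂·R̄ = 44.7000 + 1.023 × 4.9250 = 49.7383

49.738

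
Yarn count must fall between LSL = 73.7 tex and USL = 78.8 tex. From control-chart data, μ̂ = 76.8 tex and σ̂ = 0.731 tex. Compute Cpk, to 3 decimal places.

Cpu = (USL − μ̂) / (3σ̂) = (78.8 − 76.8) / (3 × 0.731) = 0.9120; Cpl = (μ̂ − LSL) / (3σ̂) = (76.8 − 73.7) / (3 × 0.731) = 1.4136; Cpk = min(Cpu, Cpl) = 0.9120

0.912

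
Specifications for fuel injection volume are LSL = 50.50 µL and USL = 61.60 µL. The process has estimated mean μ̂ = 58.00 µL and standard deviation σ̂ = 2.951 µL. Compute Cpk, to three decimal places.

Cpu = (USL − μ̂) / (3σ̂) = (61.60 − 58.00) / (3 × 2.951) = 0.4066; Cpl = (μ̂ − LSL) / (3σ̂) = (58.00 − 50.50) / (3 × 2.951) = 0.8472; Cpk = min(Cpu, Cpl) = 0.4066

0.407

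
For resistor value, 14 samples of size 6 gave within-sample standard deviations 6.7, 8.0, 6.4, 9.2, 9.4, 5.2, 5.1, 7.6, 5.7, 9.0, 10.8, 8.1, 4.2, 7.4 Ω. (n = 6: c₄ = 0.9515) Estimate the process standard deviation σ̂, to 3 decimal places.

s̄ = (6.7 + 8.0 + 6.4 + 9.2 + 9.4 + 5.2 + 5.1 + 7.6 + 5.7 + 9.0 + 10.8 + 8.1 + 4.2 + 7.4) / 14 = 7.3429
σ̂ = s̄ / c₄ = 7.3429 / 0.9515 = 7.7171

7.717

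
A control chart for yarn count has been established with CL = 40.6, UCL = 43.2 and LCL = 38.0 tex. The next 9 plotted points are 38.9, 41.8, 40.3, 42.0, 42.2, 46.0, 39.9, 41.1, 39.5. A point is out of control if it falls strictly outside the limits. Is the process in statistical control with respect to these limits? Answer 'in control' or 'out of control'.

out of control

Compare each point to [38.0, 43.2]: sample 6 = 46.0 > UCL.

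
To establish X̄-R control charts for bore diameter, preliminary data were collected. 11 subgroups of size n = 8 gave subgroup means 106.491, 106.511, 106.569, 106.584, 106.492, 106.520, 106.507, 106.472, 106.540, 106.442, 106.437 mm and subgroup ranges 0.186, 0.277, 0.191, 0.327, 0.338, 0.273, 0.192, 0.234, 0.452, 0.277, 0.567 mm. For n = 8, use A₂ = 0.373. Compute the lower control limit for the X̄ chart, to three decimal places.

106.394

X̄̄ = (106.491 + 106.511 + 106.569 + 106.584 + 106.492 + 106.520 + 106.507 + 106.472 + 106.540 + 106.442 + 106.437) / 11 = 1171.5650 / 11 = 106.5059
R̄ = (0.186 + 0.277 + 0.191 + 0.327 + 0.338 + 0.273 + 0.192 + 0.234 + 0.452 + 0.277 + 0.567) / 11 = 3.3140 / 11 = 0.3013
LCL = X̄̄ − A₂·R̄ = 106.5059 − 0.373 × 0.3013 = 106.3935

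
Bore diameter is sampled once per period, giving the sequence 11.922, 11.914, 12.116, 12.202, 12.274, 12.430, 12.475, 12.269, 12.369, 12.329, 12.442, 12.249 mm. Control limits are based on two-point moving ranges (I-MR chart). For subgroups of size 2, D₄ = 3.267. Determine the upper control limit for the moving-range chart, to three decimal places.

0.363

Moving ranges: 0.008, 0.202, 0.086, 0.072, 0.156, 0.045, 0.206, 0.100, 0.040, 0.113, 0.193; M̄R̄ = 1.2210 / 11 = 0.1110
UCL_MR = D₄·M̄R̄ = 3.267 × 0.1110 = 0.3626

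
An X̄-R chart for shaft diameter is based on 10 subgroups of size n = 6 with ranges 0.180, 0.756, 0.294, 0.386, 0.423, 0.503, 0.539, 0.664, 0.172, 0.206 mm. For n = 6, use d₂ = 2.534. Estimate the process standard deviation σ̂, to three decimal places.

0.163

R̄ = (0.180 + 0.756 + 0.294 + 0.386 + 0.423 + 0.503 + 0.539 + 0.664 + 0.172 + 0.206) / 10 = 0.4123
σ̂ = R̄ / d₂ = 0.4123 / 2.534 = 0.1627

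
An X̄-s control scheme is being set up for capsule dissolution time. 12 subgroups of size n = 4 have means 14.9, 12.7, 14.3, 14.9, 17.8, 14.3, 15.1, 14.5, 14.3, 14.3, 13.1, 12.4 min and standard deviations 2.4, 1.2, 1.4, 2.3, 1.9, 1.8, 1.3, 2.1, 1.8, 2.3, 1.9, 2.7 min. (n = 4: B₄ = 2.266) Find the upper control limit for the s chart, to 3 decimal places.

4.362

s̄ = (2.4 + 1.2 + 1.4 + 2.3 + 1.9 + 1.8 + 1.3 + 2.1 + 1.8 + 2.3 + 1.9 + 2.7) / 12 = 1.9250
UCL_s = B₄·s̄ = 2.266 × 1.9250 = 4.3620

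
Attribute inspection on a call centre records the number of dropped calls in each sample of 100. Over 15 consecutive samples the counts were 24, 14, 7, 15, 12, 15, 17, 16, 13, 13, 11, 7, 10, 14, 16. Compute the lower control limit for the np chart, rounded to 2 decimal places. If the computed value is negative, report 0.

p̄ = Σdᵢ / (k·n) = 204 / (15 × 100) = 0.13600
LCL = np̄ − 3·√(np̄(1−p̄)) = 13.6000 − 3 × 3.4279 = 3.3163

3.32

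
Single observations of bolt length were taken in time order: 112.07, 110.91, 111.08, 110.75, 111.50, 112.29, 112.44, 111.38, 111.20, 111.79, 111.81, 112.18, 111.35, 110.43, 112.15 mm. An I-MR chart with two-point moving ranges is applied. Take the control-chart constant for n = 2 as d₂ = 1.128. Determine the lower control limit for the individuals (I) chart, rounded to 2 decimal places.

109.84

X̄ = (112.07 + 110.91 + 111.08 + 110.75 + 111.50 + 112.29 + 112.44 + 111.38 + 111.20 + 111.79 + 111.81 + 112.18 + 111.35 + 110.43 + 112.15) / 15 = 111.5553
Moving ranges: 1.16, 0.17, 0.33, 0.75, 0.79, 0.15, 1.06, 0.18, 0.59, 0.02, 0.37, 0.83, 0.92, 1.72; M̄R̄ = 9.0400 / 14 = 0.6457
LCL = X̄ − 3·M̄R̄/d₂ = 111.5553 − 3 × 0.6457 / 1.128 = 109.8380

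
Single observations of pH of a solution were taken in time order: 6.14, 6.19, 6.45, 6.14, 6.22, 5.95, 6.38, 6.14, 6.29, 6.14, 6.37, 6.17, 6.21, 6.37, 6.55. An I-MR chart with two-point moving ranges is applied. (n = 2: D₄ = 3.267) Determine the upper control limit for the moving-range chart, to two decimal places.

0.64

Moving ranges: 0.05, 0.26, 0.31, 0.08, 0.27, 0.43, 0.24, 0.15, 0.15, 0.23, 0.20, 0.04, 0.16, 0.18; M̄R̄ = 2.7500 / 14 = 0.1964
UCL_MR = D₄·M̄R̄ = 3.267 × 0.1964 = 0.6417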